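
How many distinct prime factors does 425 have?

425 = 5^2 · 17
425 = 5^2 · 17, which has 2 distinct prime factors.

2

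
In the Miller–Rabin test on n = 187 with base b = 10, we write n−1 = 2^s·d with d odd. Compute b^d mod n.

164

187 − 1 = 186 = 2^1 · 93, so d = 93.
10^1 ≡ 10 (mod 187)
10^2 ≡ 10^2 = 100 ≡ 100 (mod 187)
10^4 ≡ 100^2 = 10000 ≡ 89 (mod 187)
10^8 ≡ 89^2 = 7921 ≡ 67 (mod 187)
10^16 ≡ 67^2 = 4489 ≡ 1 (mod 187)
10^32 ≡ 1^2 = 1 ≡ 1 (mod 187)
10^64 ≡ 1^2 = 1 ≡ 1 (mod 187)
93 = 64 + 16 + 8 + 4 + 1 in binary powers of 2.
So 10^93 ≡ 1 · 1 · 67 · 89 · 10 ≡ 164 (mod 187).
Squaring chain: 164; never reaches −1, so base 10 is a Miller–Rabin witness that 187 is composite.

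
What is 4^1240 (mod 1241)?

4^1 ≡ 4 (mod 1241)
4^2 ≡ 4^2 = 16 ≡ 16 (mod 1241)
4^4 ≡ 16^2 = 256 ≡ 256 (mod 1241)
4^8 ≡ 256^2 = 65536 ≡ 1004 (mod 1241)
4^16 ≡ 1004^2 = 1008016 ≡ 324 (mod 1241)
4^32 ≡ 324^2 = 104976 ≡ 732 (mod 1241)
4^64 ≡ 732^2 = 535824 ≡ 953 (mod 1241)
4^128 ≡ 953^2 = 908209 ≡ 1038 (mod 1241)
4^256 ≡ 1038^2 = 1077444 ≡ 256 (mod 1241)
4^512 ≡ 256^2 = 65536 ≡ 1004 (mod 1241)
4^1024 ≡ 1004^2 = 1008016 ≡ 324 (mod 1241)
1240 = 1024 + 128 + 64 + 16 + 8 in binary powers of 2.
So 4^1240 ≡ 324 · 1038 · 953 · 324 · 1004 ≡ 324 (mod 1241).
Since 324 ≠ 1, base 4 is a Fermat witness: 1241 is composite.

324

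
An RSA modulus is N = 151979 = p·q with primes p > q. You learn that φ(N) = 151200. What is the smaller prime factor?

φ(n) = (p−1)(q−1) = n − (p+q) + 1, so p + q = 151979 − 151200 + 1 = 780.
p and q are the roots of t² − 780t + 151979 = 0.
Discriminant: 780² − 4·151979 = 608400 − 607916 = 484; √484 = 22.
q = (780 − 22)/2 = 379, p = (780 + 22)/2 = 401.
Check: 379 · 401 = 151979.

379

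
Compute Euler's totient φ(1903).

1720

Factor: 1903 = 11 · 173.
φ(1903) = (11−1) · (173−1) = 10 · 172 = 1720.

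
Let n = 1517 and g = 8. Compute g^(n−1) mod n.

174

8^1 ≡ 8 (mod 1517)
8^2 ≡ 8^2 = 64 ≡ 64 (mod 1517)
8^4 ≡ 64^2 = 4096 ≡ 1062 (mod 1517)
8^8 ≡ 1062^2 = 1127844 ≡ 713 (mod 1517)
8^16 ≡ 713^2 = 508369 ≡ 174 (mod 1517)
8^32 ≡ 174^2 = 30276 ≡ 1453 (mod 1517)
8^64 ≡ 1453^2 = 2111209 ≡ 1062 (mod 1517)
8^128 ≡ 1062^2 = 1127844 ≡ 713 (mod 1517)
8^256 ≡ 713^2 = 508369 ≡ 174 (mod 1517)
8^512 ≡ 174^2 = 30276 ≡ 1453 (mod 1517)
8^1024 ≡ 1453^2 = 2111209 ≡ 1062 (mod 1517)
1516 = 1024 + 256 + 128 + 64 + 32 + 8 + 4 in binary powers of 2.
So 8^1516 ≡ 1062 · 174 · 713 · 1062 · 1453 · 713 · 1062 ≡ 174 (mod 1517).
Since 174 ≠ 1, base 8 is a Fermat witness: 1517 is composite.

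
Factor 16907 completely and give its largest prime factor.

53

16907 = 11 · 1537
1537 = 29 · 53
53 is prime.
So 16907 = 11 · 29 · 53; the largest prime factor is 53.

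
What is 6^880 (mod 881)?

1

6^1 ≡ 6 (mod 881)
6^2 ≡ 6^2 = 36 ≡ 36 (mod 881)
6^4 ≡ 36^2 = 1296 ≡ 415 (mod 881)
6^8 ≡ 415^2 = 172225 ≡ 430 (mod 881)
6^16 ≡ 430^2 = 184900 ≡ 771 (mod 881)
6^32 ≡ 771^2 = 594441 ≡ 647 (mod 881)
6^64 ≡ 647^2 = 418609 ≡ 134 (mod 881)
6^128 ≡ 134^2 = 17956 ≡ 336 (mod 881)
6^256 ≡ 336^2 = 112896 ≡ 128 (mod 881)
6^512 ≡ 128^2 = 16384 ≡ 526 (mod 881)
880 = 512 + 256 + 64 + 32 + 16 in binary powers of 2.
So 6^880 ≡ 526 · 128 · 134 · 647 · 771 ≡ 1 (mod 881).
Since the result is 1, base 6 gives no evidence that 881 is composite.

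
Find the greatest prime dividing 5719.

5719 = 7 · 817
817 = 19 · 43
43 is prime.
So 5719 = 7 · 19 · 43; the largest prime factor is 43.

43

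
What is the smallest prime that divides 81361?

81361 is odd.
Digit sum 19, not divisible by 3.
Ends in 1: not divisible by 5.
7: 81361 = 7·11623

7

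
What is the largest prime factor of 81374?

61

81374 = 2 · 40687
40687 = 23 · 1769
1769 = 29 · 61
61 is prime.
So 81374 = 2 · 23 · 29 · 61; the largest prime factor is 61.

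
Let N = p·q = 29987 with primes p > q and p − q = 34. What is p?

191

Since p = q + 34, we have 29987 = q(q + 34), so q² + 34q − 29987 = 0.
Discriminant: 34² + 4·29987 = 1156 + 119948 = 121104; √121104 = 348.
q = (−34 + 348)/2 = 157, and p = q + 34 = 191.
Check: 157 · 191 = 29987.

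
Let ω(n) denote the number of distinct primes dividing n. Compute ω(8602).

8602 = 2 · 4301
4301 = 11 · 391
391 = 17 · 23
8602 = 2 · 11 · 17 · 23, which has 4 distinct prime factors.

4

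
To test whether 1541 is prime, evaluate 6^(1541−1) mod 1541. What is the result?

1243

6^1 ≡ 6 (mod 1541)
6^2 ≡ 6^2 = 36 ≡ 36 (mod 1541)
6^4 ≡ 36^2 = 1296 ≡ 1296 (mod 1541)
6^8 ≡ 1296^2 = 1679616 ≡ 1467 (mod 1541)
6^16 ≡ 1467^2 = 2152089 ≡ 853 (mod 1541)
6^32 ≡ 853^2 = 727609 ≡ 257 (mod 1541)
6^64 ≡ 257^2 = 66049 ≡ 1327 (mod 1541)
6^128 ≡ 1327^2 = 1760929 ≡ 1107 (mod 1541)
6^256 ≡ 1107^2 = 1225449 ≡ 354 (mod 1541)
6^512 ≡ 354^2 = 125316 ≡ 495 (mod 1541)
6^1024 ≡ 495^2 = 245025 ≡ 6 (mod 1541)
1540 = 1024 + 512 + 4 in binary powers of 2.
So 6^1540 ≡ 6 · 495 · 1296 ≡ 1243 (mod 1541).
Since 1243 ≠ 1, base 6 is a Fermat witness: 1541 is composite.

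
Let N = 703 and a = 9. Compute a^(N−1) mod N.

9^1 ≡ 9 (mod 703)
9^2 ≡ 9^2 = 81 ≡ 81 (mod 703)
9^4 ≡ 81^2 = 6561 ≡ 234 (mod 703)
9^8 ≡ 234^2 = 54756 ≡ 625 (mod 703)
9^16 ≡ 625^2 = 390625 ≡ 460 (mod 703)
9^32 ≡ 460^2 = 211600 ≡ 700 (mod 703)
9^64 ≡ 700^2 = 490000 ≡ 9 (mod 703)
9^128 ≡ 9^2 = 81 ≡ 81 (mod 703)
9^256 ≡ 81^2 = 6561 ≡ 234 (mod 703)
9^512 ≡ 234^2 = 54756 ≡ 625 (mod 703)
702 = 512 + 128 + 32 + 16 + 8 + 4 + 2 in binary powers of 2.
So 9^702 ≡ 625 · 81 · 700 · 460 · 625 · 234 · 81 ≡ 1 (mod 703).
Since the result is 1, base 9 gives no evidence that 703 is composite.

1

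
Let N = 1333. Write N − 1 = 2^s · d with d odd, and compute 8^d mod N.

419

1333 − 1 = 1332 = 2^2 · 333, so d = 333.
8^1 ≡ 8 (mod 1333)
8^2 ≡ 8^2 = 64 ≡ 64 (mod 1333)
8^4 ≡ 64^2 = 4096 ≡ 97 (mod 1333)
8^8 ≡ 97^2 = 9409 ≡ 78 (mod 1333)
8^16 ≡ 78^2 = 6084 ≡ 752 (mod 1333)
8^32 ≡ 752^2 = 565504 ≡ 312 (mod 1333)
8^64 ≡ 312^2 = 97344 ≡ 35 (mod 1333)
8^128 ≡ 35^2 = 1225 ≡ 1225 (mod 1333)
8^256 ≡ 1225^2 = 1500625 ≡ 1000 (mod 1333)
333 = 256 + 64 + 8 + 4 + 1 in binary powers of 2.
So 8^333 ≡ 1000 · 35 · 78 · 97 · 8 ≡ 419 (mod 1333).
Squaring chain: 419 → 938; never reaches −1, so base 8 is a Miller–Rabin witness that 1333 is composite.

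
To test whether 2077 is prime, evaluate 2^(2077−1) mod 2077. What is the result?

2^1 ≡ 2 (mod 2077)
2^2 ≡ 2^2 = 4 ≡ 4 (mod 2077)
2^4 ≡ 4^2 = 16 ≡ 16 (mod 2077)
2^8 ≡ 16^2 = 256 ≡ 256 (mod 2077)
2^16 ≡ 256^2 = 65536 ≡ 1149 (mod 2077)
2^32 ≡ 1149^2 = 1320201 ≡ 1306 (mod 2077)
2^64 ≡ 1306^2 = 1705636 ≡ 419 (mod 2077)
2^128 ≡ 419^2 = 175561 ≡ 1093 (mod 2077)
2^256 ≡ 1093^2 = 1194649 ≡ 374 (mod 2077)
2^512 ≡ 374^2 = 139876 ≡ 717 (mod 2077)
2^1024 ≡ 717^2 = 514089 ≡ 1070 (mod 2077)
2^2048 ≡ 1070^2 = 1144900 ≡ 473 (mod 2077)
2076 = 2048 + 16 + 8 + 4 in binary powers of 2.
So 2^2076 ≡ 473 · 1149 · 256 · 16 ≡ 963 (mod 2077).
Since 963 ≠ 1, base 2 is a Fermat witness: 2077 is composite.

963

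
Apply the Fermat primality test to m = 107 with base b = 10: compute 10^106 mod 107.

1

10^1 ≡ 10 (mod 107)
10^2 ≡ 10^2 = 100 ≡ 100 (mod 107)
10^4 ≡ 100^2 = 10000 ≡ 49 (mod 107)
10^8 ≡ 49^2 = 2401 ≡ 47 (mod 107)
10^16 ≡ 47^2 = 2209 ≡ 69 (mod 107)
10^32 ≡ 69^2 = 4761 ≡ 53 (mod 107)
10^64 ≡ 53^2 = 2809 ≡ 27 (mod 107)
106 = 64 + 32 + 8 + 2 in binary powers of 2.
So 10^106 ≡ 27 · 53 · 47 · 100 ≡ 1 (mod 107).
Since the result is 1, base 10 gives no evidence that 107 is composite.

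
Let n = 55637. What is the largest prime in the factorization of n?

55637 = 23 · 2419
2419 = 41 · 59
59 is prime.
So 55637 = 23 · 41 · 59; the largest prime factor is 59.

59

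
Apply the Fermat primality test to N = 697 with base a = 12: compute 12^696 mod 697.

611

12^1 ≡ 12 (mod 697)
12^2 ≡ 12^2 = 144 ≡ 144 (mod 697)
12^4 ≡ 144^2 = 20736 ≡ 523 (mod 697)
12^8 ≡ 523^2 = 273529 ≡ 305 (mod 697)
12^16 ≡ 305^2 = 93025 ≡ 324 (mod 697)
12^32 ≡ 324^2 = 104976 ≡ 426 (mod 697)
12^64 ≡ 426^2 = 181476 ≡ 256 (mod 697)
12^128 ≡ 256^2 = 65536 ≡ 18 (mod 697)
12^256 ≡ 18^2 = 324 ≡ 324 (mod 697)
12^512 ≡ 324^2 = 104976 ≡ 426 (mod 697)
696 = 512 + 128 + 32 + 16 + 8 in binary powers of 2.
So 12^696 ≡ 426 · 18 · 426 · 324 · 305 ≡ 611 (mod 697).
Since 611 ≠ 1, base 12 is a Fermat witness: 697 is composite.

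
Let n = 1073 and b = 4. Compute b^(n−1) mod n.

4^1 ≡ 4 (mod 1073)
4^2 ≡ 4^2 = 16 ≡ 16 (mod 1073)
4^4 ≡ 16^2 = 256 ≡ 256 (mod 1073)
4^8 ≡ 256^2 = 65536 ≡ 83 (mod 1073)
4^16 ≡ 83^2 = 6889 ≡ 451 (mod 1073)
4^32 ≡ 451^2 = 203401 ≡ 604 (mod 1073)
4^64 ≡ 604^2 = 364816 ≡ 1069 (mod 1073)
4^128 ≡ 1069^2 = 1142761 ≡ 16 (mod 1073)
4^256 ≡ 16^2 = 256 ≡ 256 (mod 1073)
4^512 ≡ 256^2 = 65536 ≡ 83 (mod 1073)
4^1024 ≡ 83^2 = 6889 ≡ 451 (mod 1073)
1072 = 1024 + 32 + 16 in binary powers of 2.
So 4^1072 ≡ 451 · 604 · 451 ≡ 1069 (mod 1073).
Since 1069 ≠ 1, base 4 is a Fermat witness: 1073 is composite.

1069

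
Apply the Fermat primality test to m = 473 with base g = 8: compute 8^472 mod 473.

262

8^1 ≡ 8 (mod 473)
8^2 ≡ 8^2 = 64 ≡ 64 (mod 473)
8^4 ≡ 64^2 = 4096 ≡ 312 (mod 473)
8^8 ≡ 312^2 = 97344 ≡ 379 (mod 473)
8^16 ≡ 379^2 = 143641 ≡ 322 (mod 473)
8^32 ≡ 322^2 = 103684 ≡ 97 (mod 473)
8^64 ≡ 97^2 = 9409 ≡ 422 (mod 473)
8^128 ≡ 422^2 = 178084 ≡ 236 (mod 473)
8^256 ≡ 236^2 = 55696 ≡ 355 (mod 473)
472 = 256 + 128 + 64 + 16 + 8 in binary powers of 2.
So 8^472 ≡ 355 · 236 · 422 · 322 · 379 ≡ 262 (mod 473).
Since 262 ≠ 1, base 8 is a Fermat witness: 473 is composite.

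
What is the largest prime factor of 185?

185 = 5 · 37
37 is prime.
So 185 = 5 · 37; the largest prime factor is 37.

37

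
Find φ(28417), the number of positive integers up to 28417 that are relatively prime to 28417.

28080

Factor: 28417 = 157 · 181.
φ(28417) = (157−1) · (181−1) = 156 · 180 = 28080.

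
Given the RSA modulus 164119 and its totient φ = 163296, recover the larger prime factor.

487

φ(n) = (p−1)(q−1) = n − (p+q) + 1, so p + q = 164119 − 163296 + 1 = 824.
p and q are the roots of t² − 824t + 164119 = 0.
Discriminant: 824² − 4·164119 = 678976 − 656476 = 22500; √22500 = 150.
q = (824 − 150)/2 = 337, p = (824 + 150)/2 = 487.
Check: 337 · 487 = 164119.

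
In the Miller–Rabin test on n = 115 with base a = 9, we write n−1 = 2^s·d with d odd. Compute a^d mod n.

104

115 − 1 = 114 = 2^1 · 57, so d = 57.
9^1 ≡ 9 (mod 115)
9^2 ≡ 9^2 = 81 ≡ 81 (mod 115)
9^4 ≡ 81^2 = 6561 ≡ 6 (mod 115)
9^8 ≡ 6^2 = 36 ≡ 36 (mod 115)
9^16 ≡ 36^2 = 1296 ≡ 31 (mod 115)
9^32 ≡ 31^2 = 961 ≡ 41 (mod 115)
57 = 32 + 16 + 8 + 1 in binary powers of 2.
So 9^57 ≡ 41 · 31 · 36 · 9 ≡ 104 (mod 115).
Squaring chain: 104; never reaches −1, so base 9 is a Miller–Rabin witness that 115 is composite.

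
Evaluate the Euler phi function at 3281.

Factor: 3281 = 17 · 193.
φ(3281) = (17−1) · (193−1) = 16 · 192 = 3072.

3072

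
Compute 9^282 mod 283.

1

9^1 ≡ 9 (mod 283)
9^2 ≡ 9^2 = 81 ≡ 81 (mod 283)
9^4 ≡ 81^2 = 6561 ≡ 52 (mod 283)
9^8 ≡ 52^2 = 2704 ≡ 157 (mod 283)
9^16 ≡ 157^2 = 24649 ≡ 28 (mod 283)
9^32 ≡ 28^2 = 784 ≡ 218 (mod 283)
9^64 ≡ 218^2 = 47524 ≡ 263 (mod 283)
9^128 ≡ 263^2 = 69169 ≡ 117 (mod 283)
9^256 ≡ 117^2 = 13689 ≡ 105 (mod 283)
282 = 256 + 16 + 8 + 2 in binary powers of 2.
So 9^282 ≡ 105 · 28 · 157 · 81 ≡ 1 (mod 283).
Since the result is 1, base 9 gives no evidence that 283 is composite.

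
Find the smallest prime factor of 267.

3

267 is odd.
Digit sum 15, divisible by 3.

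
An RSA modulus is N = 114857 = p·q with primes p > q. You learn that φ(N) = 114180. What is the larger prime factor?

347

φ(n) = (p−1)(q−1) = n − (p+q) + 1, so p + q = 114857 − 114180 + 1 = 678.
p and q are the roots of t² − 678t + 114857 = 0.
Discriminant: 678² − 4·114857 = 459684 − 459428 = 256; √256 = 16.
q = (678 − 16)/2 = 331, p = (678 + 16)/2 = 347.
Check: 331 · 347 = 114857.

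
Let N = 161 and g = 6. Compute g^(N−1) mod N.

6^1 ≡ 6 (mod 161)
6^2 ≡ 6^2 = 36 ≡ 36 (mod 161)
6^4 ≡ 36^2 = 1296 ≡ 8 (mod 161)
6^8 ≡ 8^2 = 64 ≡ 64 (mod 161)
6^16 ≡ 64^2 = 4096 ≡ 71 (mod 161)
6^32 ≡ 71^2 = 5041 ≡ 50 (mod 161)
6^64 ≡ 50^2 = 2500 ≡ 85 (mod 161)
6^128 ≡ 85^2 = 7225 ≡ 141 (mod 161)
160 = 128 + 32 in binary powers of 2.
So 6^160 ≡ 141 · 50 ≡ 127 (mod 161).
Since 127 ≠ 1, base 6 is a Fermat witness: 161 is composite.

127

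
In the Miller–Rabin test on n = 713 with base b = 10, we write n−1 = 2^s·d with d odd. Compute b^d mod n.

713 − 1 = 712 = 2^3 · 89, so d = 89.
10^1 ≡ 10 (mod 713)
10^2 ≡ 10^2 = 100 ≡ 100 (mod 713)
10^4 ≡ 100^2 = 10000 ≡ 18 (mod 713)
10^8 ≡ 18^2 = 324 ≡ 324 (mod 713)
10^16 ≡ 324^2 = 104976 ≡ 165 (mod 713)
10^32 ≡ 165^2 = 27225 ≡ 131 (mod 713)
10^64 ≡ 131^2 = 17161 ≡ 49 (mod 713)
89 = 64 + 16 + 8 + 1 in binary powers of 2.
So 10^89 ≡ 49 · 165 · 324 · 10 ≡ 493 (mod 713).
Squaring chain: 493 → 629 → 639; never reaches −1, so base 10 is a Miller–Rabin witness that 713 is composite.

493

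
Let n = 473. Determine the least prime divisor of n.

473 is odd.
Digit sum 14, not divisible by 3.
Ends in 3: not divisible by 5.
7: 473 = 7·67 + 4
11: 473 = 11·43

11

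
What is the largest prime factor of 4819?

4819 = 61 · 79
79 is prime.
So 4819 = 61 · 79; the largest prime factor is 79.

79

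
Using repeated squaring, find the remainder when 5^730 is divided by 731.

298

5^1 ≡ 5 (mod 731)
5^2 ≡ 5^2 = 25 ≡ 25 (mod 731)
5^4 ≡ 25^2 = 625 ≡ 625 (mod 731)
5^8 ≡ 625^2 = 390625 ≡ 271 (mod 731)
5^16 ≡ 271^2 = 73441 ≡ 341 (mod 731)
5^32 ≡ 341^2 = 116281 ≡ 52 (mod 731)
5^64 ≡ 52^2 = 2704 ≡ 511 (mod 731)
5^128 ≡ 511^2 = 261121 ≡ 154 (mod 731)
5^256 ≡ 154^2 = 23716 ≡ 324 (mod 731)
5^512 ≡ 324^2 = 104976 ≡ 443 (mod 731)
730 = 512 + 128 + 64 + 16 + 8 + 2 in binary powers of 2.
So 5^730 ≡ 443 · 154 · 511 · 341 · 271 · 25 ≡ 298 (mod 731).
Since 298 ≠ 1, base 5 is a Fermat witness: 731 is composite.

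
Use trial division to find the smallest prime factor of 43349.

43349 is odd.
Digit sum 23, not divisible by 3.
Ends in 9: not divisible by 5.
7: 43349 = 7·6192 + 5
11: 43349 = 11·3940 + 9
13: 43349 = 13·3334 + 7
17: 43349 = 17·2549 + 16
19: 43349 = 19·2281 + 10
23: 43349 = 23·1884 + 17
29: 43349 = 29·1494 + 23
31: 43349 = 31·1398 + 11
37: 43349 = 37·1171 + 22
41: 43349 = 41·1057 + 12
43: 43349 = 43·1008 + 5
47: 43349 = 47·922 + 15
53: 43349 = 53·817 + 48
59: 43349 = 59·734 + 43
61: 43349 = 61·710 + 39
67: 43349 = 67·647

67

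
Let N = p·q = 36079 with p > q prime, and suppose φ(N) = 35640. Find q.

109

φ(n) = (p−1)(q−1) = n − (p+q) + 1, so p + q = 36079 − 35640 + 1 = 440.
p and q are the roots of t² − 440t + 36079 = 0.
Discriminant: 440² − 4·36079 = 193600 − 144316 = 49284; √49284 = 222.
q = (440 − 222)/2 = 109, p = (440 + 222)/2 = 331.
Check: 109 · 331 = 36079.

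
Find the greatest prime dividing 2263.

73

2263 = 31 · 73
73 is prime.
So 2263 = 31 · 73; the largest prime factor is 73.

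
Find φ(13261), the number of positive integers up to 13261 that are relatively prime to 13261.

13024

Factor: 13261 = 89 · 149.
φ(13261) = (89−1) · (149−1) = 88 · 148 = 13024.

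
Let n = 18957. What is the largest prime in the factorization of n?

89

18957 = 3 · 6319
6319 = 71 · 89
89 is prime.
So 18957 = 3 · 71 · 89; the largest prime factor is 89.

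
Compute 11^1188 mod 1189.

11^1 ≡ 11 (mod 1189)
11^2 ≡ 11^2 = 121 ≡ 121 (mod 1189)
11^4 ≡ 121^2 = 14641 ≡ 373 (mod 1189)
11^8 ≡ 373^2 = 139129 ≡ 16 (mod 1189)
11^16 ≡ 16^2 = 256 ≡ 256 (mod 1189)
11^32 ≡ 256^2 = 65536 ≡ 141 (mod 1189)
11^64 ≡ 141^2 = 19881 ≡ 857 (mod 1189)
11^128 ≡ 857^2 = 734449 ≡ 836 (mod 1189)
11^256 ≡ 836^2 = 698896 ≡ 953 (mod 1189)
11^512 ≡ 953^2 = 908209 ≡ 1002 (mod 1189)
11^1024 ≡ 1002^2 = 1004004 ≡ 488 (mod 1189)
1188 = 1024 + 128 + 32 + 4 in binary powers of 2.
So 11^1188 ≡ 488 · 836 · 141 · 373 ≡ 1009 (mod 1189).
Since 1009 ≠ 1, base 11 is a Fermat witness: 1189 is composite.

1009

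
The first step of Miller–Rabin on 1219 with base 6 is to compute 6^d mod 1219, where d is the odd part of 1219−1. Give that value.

1219 − 1 = 1218 = 2^1 · 609, so d = 609.
6^1 ≡ 6 (mod 1219)
6^2 ≡ 6^2 = 36 ≡ 36 (mod 1219)
6^4 ≡ 36^2 = 1296 ≡ 77 (mod 1219)
6^8 ≡ 77^2 = 5929 ≡ 1053 (mod 1219)
6^16 ≡ 1053^2 = 1108809 ≡ 738 (mod 1219)
6^32 ≡ 738^2 = 544644 ≡ 970 (mod 1219)
6^64 ≡ 970^2 = 940900 ≡ 1051 (mod 1219)
6^128 ≡ 1051^2 = 1104601 ≡ 187 (mod 1219)
6^256 ≡ 187^2 = 34969 ≡ 837 (mod 1219)
6^512 ≡ 837^2 = 700569 ≡ 863 (mod 1219)
609 = 512 + 64 + 32 + 1 in binary powers of 2.
So 6^609 ≡ 863 · 1051 · 970 · 6 ≡ 767 (mod 1219).
Squaring chain: 767; never reaches −1, so base 6 is a Miller–Rabin witness that 1219 is composite.

767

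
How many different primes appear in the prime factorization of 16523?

16523 = 13 · 1271
1271 = 31 · 41
16523 = 13 · 31 · 41, which has 3 distinct prime factors.

3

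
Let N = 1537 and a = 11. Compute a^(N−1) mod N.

1022

11^1 ≡ 11 (mod 1537)
11^2 ≡ 11^2 = 121 ≡ 121 (mod 1537)
11^4 ≡ 121^2 = 14641 ≡ 808 (mod 1537)
11^8 ≡ 808^2 = 652864 ≡ 1176 (mod 1537)
11^16 ≡ 1176^2 = 1382976 ≡ 1213 (mod 1537)
11^32 ≡ 1213^2 = 1471369 ≡ 460 (mod 1537)
11^64 ≡ 460^2 = 211600 ≡ 1031 (mod 1537)
11^128 ≡ 1031^2 = 1062961 ≡ 894 (mod 1537)
11^256 ≡ 894^2 = 799236 ≡ 1533 (mod 1537)
11^512 ≡ 1533^2 = 2350089 ≡ 16 (mod 1537)
11^1024 ≡ 16^2 = 256 ≡ 256 (mod 1537)
1536 = 1024 + 512 in binary powers of 2.
So 11^1536 ≡ 256 · 16 ≡ 1022 (mod 1537).
Since 1022 ≠ 1, base 11 is a Fermat witness: 1537 is composite.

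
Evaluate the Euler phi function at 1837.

1660

Factor: 1837 = 11 · 167.
φ(1837) = (11−1) · (167−1) = 10 · 166 = 1660.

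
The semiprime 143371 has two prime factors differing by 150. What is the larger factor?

Since p = q + 150, we have 143371 = q(q + 150), so q² + 150q − 143371 = 0.
Discriminant: 150² + 4·143371 = 22500 + 573484 = 595984; √595984 = 772.
q = (−150 + 772)/2 = 311, and p = q + 150 = 461.
Check: 311 · 461 = 143371.

461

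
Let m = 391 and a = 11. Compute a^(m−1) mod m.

110

11^1 ≡ 11 (mod 391)
11^2 ≡ 11^2 = 121 ≡ 121 (mod 391)
11^4 ≡ 121^2 = 14641 ≡ 174 (mod 391)
11^8 ≡ 174^2 = 30276 ≡ 169 (mod 391)
11^16 ≡ 169^2 = 28561 ≡ 18 (mod 391)
11^32 ≡ 18^2 = 324 ≡ 324 (mod 391)
11^64 ≡ 324^2 = 104976 ≡ 188 (mod 391)
11^128 ≡ 188^2 = 35344 ≡ 154 (mod 391)
11^256 ≡ 154^2 = 23716 ≡ 256 (mod 391)
390 = 256 + 128 + 4 + 2 in binary powers of 2.
So 11^390 ≡ 256 · 154 · 174 · 121 ≡ 110 (mod 391).
Since 110 ≠ 1, base 11 is a Fermat witness: 391 is composite.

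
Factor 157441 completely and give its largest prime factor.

157441 = 29 · 5429
5429 = 61 · 89
89 is prime.
So 157441 = 29 · 61 · 89; the largest prime factor is 89.

89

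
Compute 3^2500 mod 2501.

245

3^1 ≡ 3 (mod 2501)
3^2 ≡ 3^2 = 9 ≡ 9 (mod 2501)
3^4 ≡ 9^2 = 81 ≡ 81 (mod 2501)
3^8 ≡ 81^2 = 6561 ≡ 1559 (mod 2501)
3^16 ≡ 1559^2 = 2430481 ≡ 2010 (mod 2501)
3^32 ≡ 2010^2 = 4040100 ≡ 985 (mod 2501)
3^64 ≡ 985^2 = 970225 ≡ 2338 (mod 2501)
3^128 ≡ 2338^2 = 5466244 ≡ 1559 (mod 2501)
3^256 ≡ 1559^2 = 2430481 ≡ 2010 (mod 2501)
3^512 ≡ 2010^2 = 4040100 ≡ 985 (mod 2501)
3^1024 ≡ 985^2 = 970225 ≡ 2338 (mod 2501)
3^2048 ≡ 2338^2 = 5466244 ≡ 1559 (mod 2501)
2500 = 2048 + 256 + 128 + 64 + 4 in binary powers of 2.
So 3^2500 ≡ 1559 · 2010 · 1559 · 2338 · 81 ≡ 245 (mod 2501).
Since 245 ≠ 1, base 3 is a Fermat witness: 2501 is composite.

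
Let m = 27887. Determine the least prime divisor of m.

27887 is odd.
Digit sum 32, not divisible by 3.
Ends in 7: not divisible by 5.
7: 27887 = 7·3983 + 6
11: 27887 = 11·2535 + 2
13: 27887 = 13·2145 + 2
17: 27887 = 17·1640 + 7
19: 27887 = 19·1467 + 14
23: 27887 = 23·1212 + 11
29: 27887 = 29·961 + 18
31: 27887 = 31·899 + 18
37: 27887 = 37·753 + 26
41: 27887 = 41·680 + 7
43: 27887 = 43·648 + 23
47: 27887 = 47·593 + 16
53: 27887 = 53·526 + 9
59: 27887 = 59·472 + 39
61: 27887 = 61·457 + 10
67: 27887 = 67·416 + 15
71: 27887 = 71·392 + 55
73: 27887 = 73·382 + 1
79: 27887 = 79·353

79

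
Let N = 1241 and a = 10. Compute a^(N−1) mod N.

220

10^1 ≡ 10 (mod 1241)
10^2 ≡ 10^2 = 100 ≡ 100 (mod 1241)
10^4 ≡ 100^2 = 10000 ≡ 72 (mod 1241)
10^8 ≡ 72^2 = 5184 ≡ 220 (mod 1241)
10^16 ≡ 220^2 = 48400 ≡ 1 (mod 1241)
10^32 ≡ 1^2 = 1 ≡ 1 (mod 1241)
10^64 ≡ 1^2 = 1 ≡ 1 (mod 1241)
10^128 ≡ 1^2 = 1 ≡ 1 (mod 1241)
10^256 ≡ 1^2 = 1 ≡ 1 (mod 1241)
10^512 ≡ 1^2 = 1 ≡ 1 (mod 1241)
10^1024 ≡ 1^2 = 1 ≡ 1 (mod 1241)
1240 = 1024 + 128 + 64 + 16 + 8 in binary powers of 2.
So 10^1240 ≡ 1 · 1 · 1 · 1 · 220 ≡ 220 (mod 1241).
Since 220 ≠ 1, base 10 is a Fermat witness: 1241 is composite.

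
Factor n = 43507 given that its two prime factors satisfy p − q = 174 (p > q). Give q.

Since p = q + 174, we have 43507 = q(q + 174), so q² + 174q − 43507 = 0.
Discriminant: 174² + 4·43507 = 30276 + 174028 = 204304; √204304 = 452.
q = (−174 + 452)/2 = 139, and p = q + 174 = 313.
Check: 139 · 313 = 43507.

139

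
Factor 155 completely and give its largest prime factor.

155 = 5 · 31
31 is prime.
So 155 = 5 · 31; the largest prime factor is 31.

31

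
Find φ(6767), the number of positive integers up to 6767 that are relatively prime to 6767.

6600

Factor: 6767 = 67 · 101.
φ(6767) = (67−1) · (101−1) = 66 · 100 = 6600.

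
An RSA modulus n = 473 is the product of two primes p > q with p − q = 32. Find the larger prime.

Since p = q + 32, we have 473 = q(q + 32), so q² + 32q − 473 = 0.
Discriminant: 32² + 4·473 = 1024 + 1892 = 2916; √2916 = 54.
q = (−32 + 54)/2 = 11, and p = q + 32 = 43.
Check: 11 · 43 = 473.

43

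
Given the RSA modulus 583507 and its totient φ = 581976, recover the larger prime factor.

φ(n) = (p−1)(q−1) = n − (p+q) + 1, so p + q = 583507 − 581976 + 1 = 1532.
p and q are the roots of t² − 1532t + 583507 = 0.
Discriminant: 1532² − 4·583507 = 2347024 − 2334028 = 12996; √12996 = 114.
q = (1532 − 114)/2 = 709, p = (1532 + 114)/2 = 823.
Check: 709 · 823 = 583507.

823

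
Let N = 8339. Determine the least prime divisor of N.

8339 is odd.
Digit sum 23, not divisible by 3.
Ends in 9: not divisible by 5.
7: 8339 = 7·1191 + 2
11: 8339 = 11·758 + 1
13: 8339 = 13·641 + 6
17: 8339 = 17·490 + 9
19: 8339 = 19·438 + 17
23: 8339 = 23·362 + 13
29: 8339 = 29·287 + 16
31: 8339 = 31·269

31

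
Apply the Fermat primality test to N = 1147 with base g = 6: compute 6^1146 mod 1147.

776

6^1 ≡ 6 (mod 1147)
6^2 ≡ 6^2 = 36 ≡ 36 (mod 1147)
6^4 ≡ 36^2 = 1296 ≡ 149 (mod 1147)
6^8 ≡ 149^2 = 22201 ≡ 408 (mod 1147)
6^16 ≡ 408^2 = 166464 ≡ 149 (mod 1147)
6^32 ≡ 149^2 = 22201 ≡ 408 (mod 1147)
6^64 ≡ 408^2 = 166464 ≡ 149 (mod 1147)
6^128 ≡ 149^2 = 22201 ≡ 408 (mod 1147)
6^256 ≡ 408^2 = 166464 ≡ 149 (mod 1147)
6^512 ≡ 149^2 = 22201 ≡ 408 (mod 1147)
6^1024 ≡ 408^2 = 166464 ≡ 149 (mod 1147)
1146 = 1024 + 64 + 32 + 16 + 8 + 2 in binary powers of 2.
So 6^1146 ≡ 149 · 149 · 408 · 149 · 408 · 36 ≡ 776 (mod 1147).
Since 776 ≠ 1, base 6 is a Fermat witness: 1147 is composite.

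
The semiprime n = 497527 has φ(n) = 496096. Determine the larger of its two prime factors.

φ(n) = (p−1)(q−1) = n − (p+q) + 1, so p + q = 497527 − 496096 + 1 = 1432.
p and q are the roots of t² − 1432t + 497527 = 0.
Discriminant: 1432² − 4·497527 = 2050624 − 1990108 = 60516; √60516 = 246.
q = (1432 − 246)/2 = 593, p = (1432 + 246)/2 = 839.
Check: 593 · 839 = 497527.

839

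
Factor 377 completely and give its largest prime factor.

377 = 13 · 29
29 is prime.
So 377 = 13 · 29; the largest prime factor is 29.

29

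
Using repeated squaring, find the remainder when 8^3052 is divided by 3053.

2581

8^1 ≡ 8 (mod 3053)
8^2 ≡ 8^2 = 64 ≡ 64 (mod 3053)
8^4 ≡ 64^2 = 4096 ≡ 1043 (mod 3053)
8^8 ≡ 1043^2 = 1087849 ≡ 981 (mod 3053)
8^16 ≡ 981^2 = 962361 ≡ 666 (mod 3053)
8^32 ≡ 666^2 = 443556 ≡ 871 (mod 3053)
8^64 ≡ 871^2 = 758641 ≡ 1497 (mod 3053)
8^128 ≡ 1497^2 = 2241009 ≡ 107 (mod 3053)
8^256 ≡ 107^2 = 11449 ≡ 2290 (mod 3053)
8^512 ≡ 2290^2 = 5244100 ≡ 2099 (mod 3053)
8^1024 ≡ 2099^2 = 4405801 ≡ 322 (mod 3053)
8^2048 ≡ 322^2 = 103684 ≡ 2935 (mod 3053)
3052 = 2048 + 512 + 256 + 128 + 64 + 32 + 8 + 4 in binary powers of 2.
So 8^3052 ≡ 2935 · 2099 · 2290 · 107 · 1497 · 871 · 981 · 1043 ≡ 2581 (mod 3053).
Since 2581 ≠ 1, base 8 is a Fermat witness: 3053 is composite.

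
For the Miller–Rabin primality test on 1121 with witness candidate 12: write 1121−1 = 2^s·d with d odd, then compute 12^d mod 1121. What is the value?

407

1121 − 1 = 1120 = 2^5 · 35, so d = 35.
12^1 ≡ 12 (mod 1121)
12^2 ≡ 12^2 = 144 ≡ 144 (mod 1121)
12^4 ≡ 144^2 = 20736 ≡ 558 (mod 1121)
12^8 ≡ 558^2 = 311364 ≡ 847 (mod 1121)
12^16 ≡ 847^2 = 717409 ≡ 1090 (mod 1121)
12^32 ≡ 1090^2 = 1188100 ≡ 961 (mod 1121)
35 = 32 + 2 + 1 in binary powers of 2.
So 12^35 ≡ 961 · 144 · 12 ≡ 407 (mod 1121).
Squaring chain: 407 → 862 → 942 → 653 → 429; never reaches −1, so base 12 is a Miller–Rabin witness that 1121 is composite.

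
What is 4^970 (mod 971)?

4^1 ≡ 4 (mod 971)
4^2 ≡ 4^2 = 16 ≡ 16 (mod 971)
4^4 ≡ 16^2 = 256 ≡ 256 (mod 971)
4^8 ≡ 256^2 = 65536 ≡ 479 (mod 971)
4^16 ≡ 479^2 = 229441 ≡ 285 (mod 971)
4^32 ≡ 285^2 = 81225 ≡ 632 (mod 971)
4^64 ≡ 632^2 = 399424 ≡ 343 (mod 971)
4^128 ≡ 343^2 = 117649 ≡ 158 (mod 971)
4^256 ≡ 158^2 = 24964 ≡ 689 (mod 971)
4^512 ≡ 689^2 = 474721 ≡ 873 (mod 971)
970 = 512 + 256 + 128 + 64 + 8 + 2 in binary powers of 2.
So 4^970 ≡ 873 · 689 · 158 · 343 · 479 · 16 ≡ 1 (mod 971).
Since the result is 1, base 4 gives no evidence that 971 is composite.

1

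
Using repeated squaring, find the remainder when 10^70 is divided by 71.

10^1 ≡ 10 (mod 71)
10^2 ≡ 10^2 = 100 ≡ 29 (mod 71)
10^4 ≡ 29^2 = 841 ≡ 60 (mod 71)
10^8 ≡ 60^2 = 3600 ≡ 50 (mod 71)
10^16 ≡ 50^2 = 2500 ≡ 15 (mod 71)
10^32 ≡ 15^2 = 225 ≡ 12 (mod 71)
10^64 ≡ 12^2 = 144 ≡ 2 (mod 71)
70 = 64 + 4 + 2 in binary powers of 2.
So 10^70 ≡ 2 · 60 · 29 ≡ 1 (mod 71).
Since the result is 1, base 10 gives no evidence that 71 is composite.

1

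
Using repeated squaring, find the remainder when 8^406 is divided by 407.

8^1 ≡ 8 (mod 407)
8^2 ≡ 8^2 = 64 ≡ 64 (mod 407)
8^4 ≡ 64^2 = 4096 ≡ 26 (mod 407)
8^8 ≡ 26^2 = 676 ≡ 269 (mod 407)
8^16 ≡ 269^2 = 72361 ≡ 322 (mod 407)
8^32 ≡ 322^2 = 103684 ≡ 306 (mod 407)
8^64 ≡ 306^2 = 93636 ≡ 26 (mod 407)
8^128 ≡ 26^2 = 676 ≡ 269 (mod 407)
8^256 ≡ 269^2 = 72361 ≡ 322 (mod 407)
406 = 256 + 128 + 16 + 4 + 2 in binary powers of 2.
So 8^406 ≡ 322 · 269 · 322 · 26 · 64 ≡ 344 (mod 407).
Since 344 ≠ 1, base 8 is a Fermat witness: 407 is composite.

344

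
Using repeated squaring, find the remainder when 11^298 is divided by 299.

127

11^1 ≡ 11 (mod 299)
11^2 ≡ 11^2 = 121 ≡ 121 (mod 299)
11^4 ≡ 121^2 = 14641 ≡ 289 (mod 299)
11^8 ≡ 289^2 = 83521 ≡ 100 (mod 299)
11^16 ≡ 100^2 = 10000 ≡ 133 (mod 299)
11^32 ≡ 133^2 = 17689 ≡ 48 (mod 299)
11^64 ≡ 48^2 = 2304 ≡ 211 (mod 299)
11^128 ≡ 211^2 = 44521 ≡ 269 (mod 299)
11^256 ≡ 269^2 = 72361 ≡ 3 (mod 299)
298 = 256 + 32 + 8 + 2 in binary powers of 2.
So 11^298 ≡ 3 · 48 · 100 · 121 ≡ 127 (mod 299).
Since 127 ≠ 1, base 11 is a Fermat witness: 299 is composite.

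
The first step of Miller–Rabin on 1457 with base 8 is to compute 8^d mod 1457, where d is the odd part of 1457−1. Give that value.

1457 − 1 = 1456 = 2^4 · 91, so d = 91.
8^1 ≡ 8 (mod 1457)
8^2 ≡ 8^2 = 64 ≡ 64 (mod 1457)
8^4 ≡ 64^2 = 4096 ≡ 1182 (mod 1457)
8^8 ≡ 1182^2 = 1397124 ≡ 1318 (mod 1457)
8^16 ≡ 1318^2 = 1737124 ≡ 380 (mod 1457)
8^32 ≡ 380^2 = 144400 ≡ 157 (mod 1457)
8^64 ≡ 157^2 = 24649 ≡ 1337 (mod 1457)
91 = 64 + 16 + 8 + 2 + 1 in binary powers of 2.
So 8^91 ≡ 1337 · 380 · 1318 · 64 · 8 ≡ 194 (mod 1457).
Squaring chain: 194 → 1211 → 779 → 729; never reaches −1, so base 8 is a Miller–Rabin witness that 1457 is composite.

194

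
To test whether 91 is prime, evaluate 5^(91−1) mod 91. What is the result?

64

5^1 ≡ 5 (mod 91)
5^2 ≡ 5^2 = 25 ≡ 25 (mod 91)
5^4 ≡ 25^2 = 625 ≡ 79 (mod 91)
5^8 ≡ 79^2 = 6241 ≡ 53 (mod 91)
5^16 ≡ 53^2 = 2809 ≡ 79 (mod 91)
5^32 ≡ 79^2 = 6241 ≡ 53 (mod 91)
5^64 ≡ 53^2 = 2809 ≡ 79 (mod 91)
90 = 64 + 16 + 8 + 2 in binary powers of 2.
So 5^90 ≡ 79 · 79 · 53 · 25 ≡ 64 (mod 91).
Since 64 ≠ 1, base 5 is a Fermat witness: 91 is composite.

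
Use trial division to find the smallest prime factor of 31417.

89

31417 is odd.
Digit sum 16, not divisible by 3.
Ends in 7: not divisible by 5.
7: 31417 = 7·4488 + 1
11: 31417 = 11·2856 + 1
13: 31417 = 13·2416 + 9
17: 31417 = 17·1848 + 1
19: 31417 = 19·1653 + 10
23: 31417 = 23·1365 + 22
29: 31417 = 29·1083 + 10
31: 31417 = 31·1013 + 14
37: 31417 = 37·849 + 4
41: 31417 = 41·766 + 11
43: 31417 = 43·730 + 27
47: 31417 = 47·668 + 21
53: 31417 = 53·592 + 41
59: 31417 = 59·532 + 29
61: 31417 = 61·515 + 2
67: 31417 = 67·468 + 61
71: 31417 = 71·442 + 35
73: 31417 = 73·430 + 27
79: 31417 = 79·397 + 54
83: 31417 = 83·378 + 43
89: 31417 = 89·353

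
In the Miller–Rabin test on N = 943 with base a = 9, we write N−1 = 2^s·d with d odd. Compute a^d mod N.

943 − 1 = 942 = 2^1 · 471, so d = 471.
9^1 ≡ 9 (mod 943)
9^2 ≡ 9^2 = 81 ≡ 81 (mod 943)
9^4 ≡ 81^2 = 6561 ≡ 903 (mod 943)
9^8 ≡ 903^2 = 815409 ≡ 657 (mod 943)
9^16 ≡ 657^2 = 431649 ≡ 698 (mod 943)
9^32 ≡ 698^2 = 487204 ≡ 616 (mod 943)
9^64 ≡ 616^2 = 379456 ≡ 370 (mod 943)
9^128 ≡ 370^2 = 136900 ≡ 165 (mod 943)
9^256 ≡ 165^2 = 27225 ≡ 821 (mod 943)
471 = 256 + 128 + 64 + 16 + 4 + 2 + 1 in binary powers of 2.
So 9^471 ≡ 821 · 165 · 370 · 698 · 903 · 81 · 9 ≡ 278 (mod 943).
Squaring chain: 278; never reaches −1, so base 9 is a Miller–Rabin witness that 943 is composite.

278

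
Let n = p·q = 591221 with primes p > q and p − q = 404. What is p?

997

Since p = q + 404, we have 591221 = q(q + 404), so q² + 404q − 591221 = 0.
Discriminant: 404² + 4·591221 = 163216 + 2364884 = 2528100; √2528100 = 1590.
q = (−404 + 1590)/2 = 593, and p = q + 404 = 997.
Check: 593 · 997 = 591221.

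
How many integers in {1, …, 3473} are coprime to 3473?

Factor: 3473 = 23 · 151.
φ(3473) = (23−1) · (151−1) = 22 · 150 = 3300.

3300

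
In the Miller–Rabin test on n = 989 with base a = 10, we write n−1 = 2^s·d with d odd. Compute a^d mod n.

203

989 − 1 = 988 = 2^2 · 247, so d = 247.
10^1 ≡ 10 (mod 989)
10^2 ≡ 10^2 = 100 ≡ 100 (mod 989)
10^4 ≡ 100^2 = 10000 ≡ 110 (mod 989)
10^8 ≡ 110^2 = 12100 ≡ 232 (mod 989)
10^16 ≡ 232^2 = 53824 ≡ 418 (mod 989)
10^32 ≡ 418^2 = 174724 ≡ 660 (mod 989)
10^64 ≡ 660^2 = 435600 ≡ 440 (mod 989)
10^128 ≡ 440^2 = 193600 ≡ 745 (mod 989)
247 = 128 + 64 + 32 + 16 + 4 + 2 + 1 in binary powers of 2.
So 10^247 ≡ 745 · 440 · 660 · 418 · 110 · 100 · 10 ≡ 203 (mod 989).
Squaring chain: 203 → 660; never reaches −1, so base 10 is a Miller–Rabin witness that 989 is composite.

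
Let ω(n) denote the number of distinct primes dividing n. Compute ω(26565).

5

26565 = 3 · 8855
8855 = 5 · 1771
1771 = 7 · 253
253 = 11 · 23
26565 = 3 · 5 · 7 · 11 · 23, which has 5 distinct prime factors.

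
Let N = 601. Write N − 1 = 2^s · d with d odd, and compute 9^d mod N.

601 − 1 = 600 = 2^3 · 75, so d = 75.
9^1 ≡ 9 (mod 601)
9^2 ≡ 9^2 = 81 ≡ 81 (mod 601)
9^4 ≡ 81^2 = 6561 ≡ 551 (mod 601)
9^8 ≡ 551^2 = 303601 ≡ 96 (mod 601)
9^16 ≡ 96^2 = 9216 ≡ 201 (mod 601)
9^32 ≡ 201^2 = 40401 ≡ 134 (mod 601)
9^64 ≡ 134^2 = 17956 ≡ 527 (mod 601)
75 = 64 + 8 + 2 + 1 in binary powers of 2.
So 9^75 ≡ 527 · 96 · 81 · 9 ≡ 1 (mod 601).
Since 9^d ≡ 1 (mod 601), base 9 does not prove 601 composite.

1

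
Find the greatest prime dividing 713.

713 = 23 · 31
31 is prime.
So 713 = 23 · 31; the largest prime factor is 31.

31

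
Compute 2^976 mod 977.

1

2^1 ≡ 2 (mod 977)
2^2 ≡ 2^2 = 4 ≡ 4 (mod 977)
2^4 ≡ 4^2 = 16 ≡ 16 (mod 977)
2^8 ≡ 16^2 = 256 ≡ 256 (mod 977)
2^16 ≡ 256^2 = 65536 ≡ 77 (mod 977)
2^32 ≡ 77^2 = 5929 ≡ 67 (mod 977)
2^64 ≡ 67^2 = 4489 ≡ 581 (mod 977)
2^128 ≡ 581^2 = 337561 ≡ 496 (mod 977)
2^256 ≡ 496^2 = 246016 ≡ 789 (mod 977)
2^512 ≡ 789^2 = 622521 ≡ 172 (mod 977)
976 = 512 + 256 + 128 + 64 + 16 in binary powers of 2.
So 2^976 ≡ 172 · 789 · 496 · 581 · 77 ≡ 1 (mod 977).
Since the result is 1, base 2 gives no evidence that 977 is composite.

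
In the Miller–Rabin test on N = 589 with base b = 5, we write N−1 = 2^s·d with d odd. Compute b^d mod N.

125

589 − 1 = 588 = 2^2 · 147, so d = 147.
5^1 ≡ 5 (mod 589)
5^2 ≡ 5^2 = 25 ≡ 25 (mod 589)
5^4 ≡ 25^2 = 625 ≡ 36 (mod 589)
5^8 ≡ 36^2 = 1296 ≡ 118 (mod 589)
5^16 ≡ 118^2 = 13924 ≡ 377 (mod 589)
5^32 ≡ 377^2 = 142129 ≡ 180 (mod 589)
5^64 ≡ 180^2 = 32400 ≡ 5 (mod 589)
5^128 ≡ 5^2 = 25 ≡ 25 (mod 589)
147 = 128 + 16 + 2 + 1 in binary powers of 2.
So 5^147 ≡ 25 · 377 · 25 · 5 ≡ 125 (mod 589).
Squaring chain: 125 → 311; never reaches −1, so base 5 is a Miller–Rabin witness that 589 is composite.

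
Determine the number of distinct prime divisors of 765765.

6

765765 = 3^2 · 85085
85085 = 5 · 17017
17017 = 7 · 2431
2431 = 11 · 221
221 = 13 · 17
765765 = 3^2 · 5 · 7 · 11 · 13 · 17, which has 6 distinct prime factors.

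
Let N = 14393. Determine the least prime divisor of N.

37

14393 is odd.
Digit sum 20, not divisible by 3.
Ends in 3: not divisible by 5.
7: 14393 = 7·2056 + 1
11: 14393 = 11·1308 + 5
13: 14393 = 13·1107 + 2
17: 14393 = 17·846 + 11
19: 14393 = 19·757 + 10
23: 14393 = 23·625 + 18
29: 14393 = 29·496 + 9
31: 14393 = 31·464 + 9
37: 14393 = 37·389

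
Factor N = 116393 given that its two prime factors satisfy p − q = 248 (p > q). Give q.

Since p = q + 248, we have 116393 = q(q + 248), so q² + 248q − 116393 = 0.
Discriminant: 248² + 4·116393 = 61504 + 465572 = 527076; √527076 = 726.
q = (−248 + 726)/2 = 239, and p = q + 248 = 487.
Check: 239 · 487 = 116393.

239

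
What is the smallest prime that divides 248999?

17

248999 is odd.
Digit sum 41, not divisible by 3.
Ends in 9: not divisible by 5.
7: 248999 = 7·35571 + 2
11: 248999 = 11·22636 + 3
13: 248999 = 13·19153 + 10
17: 248999 = 17·14647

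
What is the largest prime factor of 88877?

88877 = 31 · 2867
2867 = 47 · 61
61 is prime.
So 88877 = 31 · 47 · 61; the largest prime factor is 61.

61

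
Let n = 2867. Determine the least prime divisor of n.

2867 is odd.
Digit sum 23, not divisible by 3.
Ends in 7: not divisible by 5.
7: 2867 = 7·409 + 4
11: 2867 = 11·260 + 7
13: 2867 = 13·220 + 7
17: 2867 = 17·168 + 11
19: 2867 = 19·150 + 17
23: 2867 = 23·124 + 15
29: 2867 = 29·98 + 25
31: 2867 = 31·92 + 15
37: 2867 = 37·77 + 18
41: 2867 = 41·69 + 38
43: 2867 = 43·66 + 29
47: 2867 = 47·61

47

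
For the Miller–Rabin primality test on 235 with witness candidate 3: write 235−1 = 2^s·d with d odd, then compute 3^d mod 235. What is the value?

235 − 1 = 234 = 2^1 · 117, so d = 117.
3^1 ≡ 3 (mod 235)
3^2 ≡ 3^2 = 9 ≡ 9 (mod 235)
3^4 ≡ 9^2 = 81 ≡ 81 (mod 235)
3^8 ≡ 81^2 = 6561 ≡ 216 (mod 235)
3^16 ≡ 216^2 = 46656 ≡ 126 (mod 235)
3^32 ≡ 126^2 = 15876 ≡ 131 (mod 235)
3^64 ≡ 131^2 = 17161 ≡ 6 (mod 235)
117 = 64 + 32 + 16 + 4 + 1 in binary powers of 2.
So 3^117 ≡ 6 · 131 · 126 · 81 · 3 ≡ 103 (mod 235).
Squaring chain: 103; never reaches −1, so base 3 is a Miller–Rabin witness that 235 is composite.

103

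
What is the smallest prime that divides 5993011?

5993011 is odd.
Digit sum 28, not divisible by 3.
Ends in 1: not divisible by 5.
7: 5993011 = 7·856144 + 3
11: 5993011 = 11·544819 + 2
13: 5993011 = 13·461000 + 11
17: 5993011 = 17·352530 + 1
19: 5993011 = 19·315421 + 12
23: 5993011 = 23·260565 + 16
29: 5993011 = 29·206655 + 16
31: 5993011 = 31·193322 + 29
37: 5993011 = 37·161973 + 10
41: 5993011 = 41·146171

41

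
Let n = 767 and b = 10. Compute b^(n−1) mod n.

10^1 ≡ 10 (mod 767)
10^2 ≡ 10^2 = 100 ≡ 100 (mod 767)
10^4 ≡ 100^2 = 10000 ≡ 29 (mod 767)
10^8 ≡ 29^2 = 841 ≡ 74 (mod 767)
10^16 ≡ 74^2 = 5476 ≡ 107 (mod 767)
10^32 ≡ 107^2 = 11449 ≡ 711 (mod 767)
10^64 ≡ 711^2 = 505521 ≡ 68 (mod 767)
10^128 ≡ 68^2 = 4624 ≡ 22 (mod 767)
10^256 ≡ 22^2 = 484 ≡ 484 (mod 767)
10^512 ≡ 484^2 = 234256 ≡ 321 (mod 767)
766 = 512 + 128 + 64 + 32 + 16 + 8 + 4 + 2 in binary powers of 2.
So 10^766 ≡ 321 · 22 · 68 · 711 · 107 · 74 · 29 · 100 ≡ 81 (mod 767).
Since 81 ≠ 1, base 10 is a Fermat witness: 767 is composite.

81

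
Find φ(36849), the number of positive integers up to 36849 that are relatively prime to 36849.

Factor: 36849 = 3 · 71 · 173.
φ(36849) = (3−1) · (71−1) · (173−1) = 2 · 70 · 172 = 24080.

24080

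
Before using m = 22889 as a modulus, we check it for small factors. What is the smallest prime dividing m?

47

22889 is odd.
Digit sum 29, not divisible by 3.
Ends in 9: not divisible by 5.
7: 22889 = 7·3269 + 6
11: 22889 = 11·2080 + 9
13: 22889 = 13·1760 + 9
17: 22889 = 17·1346 + 7
19: 22889 = 19·1204 + 13
23: 22889 = 23·995 + 4
29: 22889 = 29·789 + 8
31: 22889 = 31·738 + 11
37: 22889 = 37·618 + 23
41: 22889 = 41·558 + 11
43: 22889 = 43·532 + 13
47: 22889 = 47·487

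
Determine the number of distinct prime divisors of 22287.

22287 = 3 · 7429
7429 = 17 · 437
437 = 19 · 23
22287 = 3 · 17 · 19 · 23, which has 4 distinct prime factors.

4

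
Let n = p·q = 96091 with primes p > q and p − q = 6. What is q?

307

Since p = q + 6, we have 96091 = q(q + 6), so q² + 6q − 96091 = 0.
Discriminant: 6² + 4·96091 = 36 + 384364 = 384400; √384400 = 620.
q = (−6 + 620)/2 = 307, and p = q + 6 = 313.
Check: 307 · 313 = 96091.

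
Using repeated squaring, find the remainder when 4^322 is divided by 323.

4^1 ≡ 4 (mod 323)
4^2 ≡ 4^2 = 16 ≡ 16 (mod 323)
4^4 ≡ 16^2 = 256 ≡ 256 (mod 323)
4^8 ≡ 256^2 = 65536 ≡ 290 (mod 323)
4^16 ≡ 290^2 = 84100 ≡ 120 (mod 323)
4^32 ≡ 120^2 = 14400 ≡ 188 (mod 323)
4^64 ≡ 188^2 = 35344 ≡ 137 (mod 323)
4^128 ≡ 137^2 = 18769 ≡ 35 (mod 323)
4^256 ≡ 35^2 = 1225 ≡ 256 (mod 323)
322 = 256 + 64 + 2 in binary powers of 2.
So 4^322 ≡ 256 · 137 · 16 ≡ 101 (mod 323).
Since 101 ≠ 1, base 4 is a Fermat witness: 323 is composite.

101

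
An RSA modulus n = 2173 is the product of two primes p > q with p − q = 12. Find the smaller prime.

Since p = q + 12, we have 2173 = q(q + 12), so q² + 12q − 2173 = 0.
Discriminant: 12² + 4·2173 = 144 + 8692 = 8836; √8836 = 94.
q = (−12 + 94)/2 = 41, and p = q + 12 = 53.
Check: 41 · 53 = 2173.

41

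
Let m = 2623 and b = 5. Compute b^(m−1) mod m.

5^1 ≡ 5 (mod 2623)
5^2 ≡ 5^2 = 25 ≡ 25 (mod 2623)
5^4 ≡ 25^2 = 625 ≡ 625 (mod 2623)
5^8 ≡ 625^2 = 390625 ≡ 2421 (mod 2623)
5^16 ≡ 2421^2 = 5861241 ≡ 1459 (mod 2623)
5^32 ≡ 1459^2 = 2128681 ≡ 1428 (mod 2623)
5^64 ≡ 1428^2 = 2039184 ≡ 1113 (mod 2623)
5^128 ≡ 1113^2 = 1238769 ≡ 713 (mod 2623)
5^256 ≡ 713^2 = 508369 ≡ 2130 (mod 2623)
5^512 ≡ 2130^2 = 4536900 ≡ 1733 (mod 2623)
5^1024 ≡ 1733^2 = 3003289 ≡ 2577 (mod 2623)
5^2048 ≡ 2577^2 = 6640929 ≡ 2116 (mod 2623)
2622 = 2048 + 512 + 32 + 16 + 8 + 4 + 2 in binary powers of 2.
So 5^2622 ≡ 2116 · 1733 · 1428 · 1459 · 2421 · 625 · 25 ≡ 1301 (mod 2623).
Since 1301 ≠ 1, base 5 is a Fermat witness: 2623 is composite.

1301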